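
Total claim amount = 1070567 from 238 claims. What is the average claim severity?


severity = total / number
= 1070567 / 238
= 4498.1807


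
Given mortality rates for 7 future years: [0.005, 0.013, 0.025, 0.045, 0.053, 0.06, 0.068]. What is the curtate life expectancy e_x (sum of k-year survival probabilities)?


e_x = sum_{k=1}^{n} k_p_x
k_p_x values:
  1_p_x = 0.995
  2_p_x = 0.982065
  3_p_x = 0.957513
  4_p_x = 0.914425
  5_p_x = 0.865961
  6_p_x = 0.814003
  7_p_x = 0.758651
e_x = 6.2876


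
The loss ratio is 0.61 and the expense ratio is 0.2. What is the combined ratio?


Combined ratio = loss ratio + expense ratio
= 0.61 + 0.2
= 0.81


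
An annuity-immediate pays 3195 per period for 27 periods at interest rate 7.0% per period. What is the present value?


PV = PMT * (1 - (1+i)^(-n)) / i
= 3195 * (1 - (1+0.07)^(-27)) / 0.07
= 3195 * (1 - 0.16093) / 0.07
= 3195 * 11.986709
= 38297.5354


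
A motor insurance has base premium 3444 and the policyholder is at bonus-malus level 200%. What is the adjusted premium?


adjusted = base * BM_level / 100
= 3444 * 200 / 100
= 3444 * 2.0
= 6888.0


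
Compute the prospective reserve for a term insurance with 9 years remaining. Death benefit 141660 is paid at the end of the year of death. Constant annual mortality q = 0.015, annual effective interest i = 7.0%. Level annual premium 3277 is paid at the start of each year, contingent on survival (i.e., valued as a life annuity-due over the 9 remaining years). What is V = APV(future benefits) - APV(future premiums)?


v = 1/(1+i) = 0.934579
APV(future benefits) per unit = sum_{k=0}^{8} k_p_x * q * v^(k+1) = 0.09269
APV(future benefits) = 141660 * 0.09269 = 13130.438
Life annuity-due factor ä_{x:9} = sum_{k=0}^{8} k_p_x * v^k = 6.611873
APV(future premiums) = 3277 * 6.611873 = 21667.1074
V = 13130.438 - 21667.1074
= -8536.6694


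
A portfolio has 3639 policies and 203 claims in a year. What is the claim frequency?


frequency = claims / policies
= 203 / 3639
= 0.0558


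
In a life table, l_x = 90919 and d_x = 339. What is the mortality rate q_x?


q_x = d_x / l_x
= 339 / 90919
= 0.0037


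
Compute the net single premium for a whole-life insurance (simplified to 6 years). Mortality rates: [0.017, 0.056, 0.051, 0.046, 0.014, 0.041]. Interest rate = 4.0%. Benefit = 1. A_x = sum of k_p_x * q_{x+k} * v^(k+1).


v = 0.961538
Year 0: k_p_x=1.0, q=0.017, term=0.016346
Year 1: k_p_x=0.983, q=0.056, term=0.050895
Year 2: k_p_x=0.927952, q=0.051, term=0.042072
Year 3: k_p_x=0.880626, q=0.046, term=0.034627
Year 4: k_p_x=0.840118, q=0.014, term=0.009667
Year 5: k_p_x=0.828356, q=0.041, term=0.026841
A_x = 0.1804


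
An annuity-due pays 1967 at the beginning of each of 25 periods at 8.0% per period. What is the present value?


PV_due = PMT * (1-(1+i)^(-n))/i * (1+i)
PV_immediate = 20997.2848
PV_due = 20997.2848 * 1.08
= 22677.0675


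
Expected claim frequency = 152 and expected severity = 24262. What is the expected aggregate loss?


E[S] = E[N] * E[X]
= 152 * 24262
= 3.6878e+06


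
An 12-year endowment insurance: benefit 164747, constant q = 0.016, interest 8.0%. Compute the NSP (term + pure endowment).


Term component = 18472.7444
Pure endowment = 12_p_x * v^12 * benefit = 0.824027 * 0.397114 * 164747 = 53910.5336
NSP = 72383.278


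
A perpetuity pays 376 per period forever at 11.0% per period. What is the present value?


PV = PMT / i
= 376 / 0.11
= 3418.1818


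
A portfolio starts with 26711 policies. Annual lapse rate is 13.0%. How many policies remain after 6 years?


remaining = initial * (1 - lapse)^years
= 26711 * (1 - 0.13)^6
= 26711 * 0.433626
= 11582.5895


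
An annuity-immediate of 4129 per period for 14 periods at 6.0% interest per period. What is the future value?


FV = PMT * ((1+i)^n - 1) / i
= 4129 * ((1.06)^14 - 1) / 0.06
= 4129 * (2.260904 - 1) / 0.06
= 86771.2072


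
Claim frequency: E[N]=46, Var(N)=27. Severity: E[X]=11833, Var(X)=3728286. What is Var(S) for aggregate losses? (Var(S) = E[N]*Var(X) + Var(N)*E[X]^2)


Var(S) = E[N]*Var(X) + Var(N)*E[X]^2
= 46*3728286 + 27*11833^2
= 171501156 + 3780537003
= 3.9520e+09


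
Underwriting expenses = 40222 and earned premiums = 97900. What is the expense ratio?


Expense ratio = expenses / premiums
= 40222 / 97900
= 0.4108


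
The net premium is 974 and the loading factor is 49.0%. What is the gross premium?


Gross = net * (1 + loading)
= 974 * (1 + 0.49)
= 974 * 1.49
= 1451.26


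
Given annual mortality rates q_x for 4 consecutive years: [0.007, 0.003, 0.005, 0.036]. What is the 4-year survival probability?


p_k = 1 - q_k for each year
Survival = product of (1 - q_k)
= 0.993 * 0.997 * 0.995 * 0.964
= 0.9496


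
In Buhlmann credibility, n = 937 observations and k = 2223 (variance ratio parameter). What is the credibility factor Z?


Z = n / (n + k)
= 937 / (937 + 2223)
= 937 / 3160
= 0.2965


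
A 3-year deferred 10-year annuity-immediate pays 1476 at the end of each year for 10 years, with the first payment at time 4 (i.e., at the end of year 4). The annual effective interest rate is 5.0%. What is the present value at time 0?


PV at time 3 of the 10-year annuity-immediate:
a_n = 1476 * (1-(1+0.05)^(-10))/0.05 = 11397.2808
Discount back 3 years to time 0:
PV = 11397.2808 * (1+0.05)^(-3)
= 11397.2808 * 0.863838
= 9845.3996


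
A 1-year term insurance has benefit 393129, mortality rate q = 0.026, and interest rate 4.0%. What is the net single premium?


NSP = benefit * q * v
v = 1/(1+i) = 0.961538
NSP = 393129 * 0.026 * 0.961538
= 9828.225


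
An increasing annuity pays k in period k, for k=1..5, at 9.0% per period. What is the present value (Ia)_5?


(Ia)_n = sum_{k=1}^{n} k * v^k, v = 1/(1+i)
v = 0.917431
Sum computed term by term:
(Ia)_5 = 11.0007


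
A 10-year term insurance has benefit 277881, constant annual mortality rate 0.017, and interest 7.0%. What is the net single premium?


NSP = benefit * sum_{k=0}^{n-1} k_p_x * q * v^(k+1)
With constant q=0.017, v=0.934579
Sum = 0.111721
NSP = 277881 * 0.111721
= 31045.2151


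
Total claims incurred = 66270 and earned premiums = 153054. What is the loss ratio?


Loss ratio = claims / premiums
= 66270 / 153054
= 0.433


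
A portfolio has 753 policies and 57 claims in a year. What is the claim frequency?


frequency = claims / policies
= 57 / 753
= 0.0757


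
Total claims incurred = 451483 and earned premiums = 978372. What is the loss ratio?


Loss ratio = claims / premiums
= 451483 / 978372
= 0.4615


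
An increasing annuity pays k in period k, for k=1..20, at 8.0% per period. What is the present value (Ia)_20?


(Ia)_n = sum_{k=1}^{n} k * v^k, v = 1/(1+i)
v = 0.925926
Sum computed term by term:
(Ia)_20 = 78.9079


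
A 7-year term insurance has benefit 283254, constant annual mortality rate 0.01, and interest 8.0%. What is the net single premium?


NSP = benefit * sum_{k=0}^{n-1} k_p_x * q * v^(k+1)
With constant q=0.01, v=0.925926
Sum = 0.050683
NSP = 283254 * 0.050683
= 14356.2198


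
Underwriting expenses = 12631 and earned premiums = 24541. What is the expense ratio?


Expense ratio = expenses / premiums
= 12631 / 24541
= 0.5147


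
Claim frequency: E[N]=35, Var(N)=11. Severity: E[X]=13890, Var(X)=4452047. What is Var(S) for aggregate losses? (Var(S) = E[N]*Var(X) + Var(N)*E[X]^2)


Var(S) = E[N]*Var(X) + Var(N)*E[X]^2
= 35*4452047 + 11*13890^2
= 155821645 + 2122253100
= 2.2781e+09


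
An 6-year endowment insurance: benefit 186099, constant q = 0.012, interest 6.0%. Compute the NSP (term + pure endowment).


Term component = 10678.9204
Pure endowment = 6_p_x * v^6 * benefit = 0.930126 * 0.704961 * 186099 = 122025.4774
NSP = 132704.3978


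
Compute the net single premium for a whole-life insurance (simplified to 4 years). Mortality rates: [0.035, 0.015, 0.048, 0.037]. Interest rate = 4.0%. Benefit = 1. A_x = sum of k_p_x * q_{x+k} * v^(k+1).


v = 0.961538
Year 0: k_p_x=1.0, q=0.035, term=0.033654
Year 1: k_p_x=0.965, q=0.015, term=0.013383
Year 2: k_p_x=0.950525, q=0.048, term=0.040561
Year 3: k_p_x=0.9049, q=0.037, term=0.02862
A_x = 0.1162


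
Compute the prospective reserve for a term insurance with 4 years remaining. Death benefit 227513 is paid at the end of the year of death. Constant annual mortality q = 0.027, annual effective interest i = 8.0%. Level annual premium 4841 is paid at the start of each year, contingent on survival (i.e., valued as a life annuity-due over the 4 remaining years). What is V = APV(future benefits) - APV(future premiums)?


v = 1/(1+i) = 0.925926
APV(future benefits) per unit = sum_{k=0}^{3} k_p_x * q * v^(k+1) = 0.086096
APV(future benefits) = 227513 * 0.086096 = 19587.992
Life annuity-due factor ä_{x:4} = sum_{k=0}^{3} k_p_x * v^k = 3.443846
APV(future premiums) = 4841 * 3.443846 = 16671.6574
V = 19587.992 - 16671.6574
= 2916.3347


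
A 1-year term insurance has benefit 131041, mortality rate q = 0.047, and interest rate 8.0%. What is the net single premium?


NSP = benefit * q * v
v = 1/(1+i) = 0.925926
NSP = 131041 * 0.047 * 0.925926
= 5702.7102


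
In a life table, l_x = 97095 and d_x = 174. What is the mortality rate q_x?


q_x = d_x / l_x
= 174 / 97095
= 0.0018


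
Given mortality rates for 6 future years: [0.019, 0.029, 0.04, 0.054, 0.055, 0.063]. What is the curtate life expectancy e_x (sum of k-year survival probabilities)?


e_x = sum_{k=1}^{n} k_p_x
k_p_x values:
  1_p_x = 0.981
  2_p_x = 0.952551
  3_p_x = 0.914449
  4_p_x = 0.865069
  5_p_x = 0.81749
  6_p_x = 0.765988
e_x = 5.2965


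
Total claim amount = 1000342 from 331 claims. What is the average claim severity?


severity = total / number
= 1000342 / 331
= 3022.1813


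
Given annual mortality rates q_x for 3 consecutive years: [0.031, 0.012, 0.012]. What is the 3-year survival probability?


p_k = 1 - q_k for each year
Survival = product of (1 - q_k)
= 0.969 * 0.988 * 0.988
= 0.9459


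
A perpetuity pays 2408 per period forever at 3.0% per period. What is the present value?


PV = PMT / i
= 2408 / 0.03
= 80266.6667


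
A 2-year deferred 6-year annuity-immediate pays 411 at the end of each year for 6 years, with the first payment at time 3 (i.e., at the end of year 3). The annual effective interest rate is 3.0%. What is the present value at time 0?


PV at time 2 of the 6-year annuity-immediate:
a_n = 411 * (1-(1+0.03)^(-6))/0.03 = 2226.4657
Discount back 2 years to time 0:
PV = 2226.4657 * (1+0.03)^(-2)
= 2226.4657 * 0.942596
= 2098.6574


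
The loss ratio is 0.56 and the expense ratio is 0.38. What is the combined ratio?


Combined ratio = loss ratio + expense ratio
= 0.56 + 0.38
= 0.94


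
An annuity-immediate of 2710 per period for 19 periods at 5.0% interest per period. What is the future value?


FV = PMT * ((1+i)^n - 1) / i
= 2710 * ((1.05)^19 - 1) / 0.05
= 2710 * (2.52695 - 1) / 0.05
= 82760.7006


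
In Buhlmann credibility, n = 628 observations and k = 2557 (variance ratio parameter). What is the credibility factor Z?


Z = n / (n + k)
= 628 / (628 + 2557)
= 628 / 3185
= 0.1972


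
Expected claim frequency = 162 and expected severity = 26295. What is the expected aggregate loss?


E[S] = E[N] * E[X]
= 162 * 26295
= 4.2598e+06


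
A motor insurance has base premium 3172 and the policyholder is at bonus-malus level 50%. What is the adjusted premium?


adjusted = base * BM_level / 100
= 3172 * 50 / 100
= 3172 * 0.5
= 1586.0


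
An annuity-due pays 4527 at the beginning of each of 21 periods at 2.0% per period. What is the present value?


PV_due = PMT * (1-(1+i)^(-n))/i * (1+i)
PV_immediate = 77009.7439
PV_due = 77009.7439 * 1.02
= 78549.9388


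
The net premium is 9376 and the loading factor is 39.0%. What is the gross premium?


Gross = net * (1 + loading)
= 9376 * (1 + 0.39)
= 9376 * 1.39
= 13032.64


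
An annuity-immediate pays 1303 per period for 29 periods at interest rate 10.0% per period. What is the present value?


PV = PMT * (1 - (1+i)^(-n)) / i
= 1303 * (1 - (1+0.1)^(-29)) / 0.1
= 1303 * (1 - 0.063039) / 0.1
= 1303 * 9.369606
= 12208.5965


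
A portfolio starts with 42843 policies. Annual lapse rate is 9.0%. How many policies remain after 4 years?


remaining = initial * (1 - lapse)^years
= 42843 * (1 - 0.09)^4
= 42843 * 0.68575
= 29379.5705


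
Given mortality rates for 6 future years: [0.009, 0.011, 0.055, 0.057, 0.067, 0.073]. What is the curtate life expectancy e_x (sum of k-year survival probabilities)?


e_x = sum_{k=1}^{n} k_p_x
k_p_x values:
  1_p_x = 0.991
  2_p_x = 0.980099
  3_p_x = 0.926194
  4_p_x = 0.873401
  5_p_x = 0.814883
  6_p_x = 0.755396
e_x = 5.341


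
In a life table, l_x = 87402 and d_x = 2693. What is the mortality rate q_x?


q_x = d_x / l_x
= 2693 / 87402
= 0.0308


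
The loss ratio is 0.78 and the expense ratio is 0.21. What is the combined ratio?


Combined ratio = loss ratio + expense ratio
= 0.78 + 0.21
= 0.99


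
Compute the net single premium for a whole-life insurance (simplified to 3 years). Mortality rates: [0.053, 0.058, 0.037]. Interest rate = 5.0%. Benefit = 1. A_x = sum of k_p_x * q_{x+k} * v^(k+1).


v = 0.952381
Year 0: k_p_x=1.0, q=0.053, term=0.050476
Year 1: k_p_x=0.947, q=0.058, term=0.04982
Year 2: k_p_x=0.892074, q=0.037, term=0.028512
A_x = 0.1288


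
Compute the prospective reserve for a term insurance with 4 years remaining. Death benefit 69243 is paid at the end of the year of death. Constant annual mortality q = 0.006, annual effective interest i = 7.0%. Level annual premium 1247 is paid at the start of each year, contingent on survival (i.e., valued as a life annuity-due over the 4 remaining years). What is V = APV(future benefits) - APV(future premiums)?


v = 1/(1+i) = 0.934579
APV(future benefits) per unit = sum_{k=0}^{3} k_p_x * q * v^(k+1) = 0.020151
APV(future benefits) = 69243 * 0.020151 = 1395.3384
Life annuity-due factor ä_{x:4} = sum_{k=0}^{3} k_p_x * v^k = 3.593653
APV(future premiums) = 1247 * 3.593653 = 4481.2858
V = 1395.3384 - 4481.2858
= -3085.9474


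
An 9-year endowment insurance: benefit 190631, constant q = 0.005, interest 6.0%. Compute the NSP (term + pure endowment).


Term component = 6367.2283
Pure endowment = 9_p_x * v^9 * benefit = 0.95589 * 0.591898 * 190631 = 107857.032
NSP = 114224.2603


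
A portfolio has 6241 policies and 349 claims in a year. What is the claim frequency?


frequency = claims / policies
= 349 / 6241
= 0.0559


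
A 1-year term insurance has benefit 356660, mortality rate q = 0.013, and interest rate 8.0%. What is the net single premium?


NSP = benefit * q * v
v = 1/(1+i) = 0.925926
NSP = 356660 * 0.013 * 0.925926
= 4293.1296


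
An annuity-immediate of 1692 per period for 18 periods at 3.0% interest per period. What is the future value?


FV = PMT * ((1+i)^n - 1) / i
= 1692 * ((1.03)^18 - 1) / 0.03
= 1692 * (1.702433 - 1) / 0.03
= 39617.2247


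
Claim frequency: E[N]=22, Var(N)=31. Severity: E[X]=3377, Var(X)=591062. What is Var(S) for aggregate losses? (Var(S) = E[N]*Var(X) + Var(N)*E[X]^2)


Var(S) = E[N]*Var(X) + Var(N)*E[X]^2
= 22*591062 + 31*3377^2
= 13003364 + 353527999
= 3.6653e+08


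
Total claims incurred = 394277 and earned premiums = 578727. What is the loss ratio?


Loss ratio = claims / premiums
= 394277 / 578727
= 0.6813


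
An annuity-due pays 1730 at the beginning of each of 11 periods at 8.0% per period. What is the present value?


PV_due = PMT * (1-(1+i)^(-n))/i * (1+i)
PV_immediate = 12350.4082
PV_due = 12350.4082 * 1.08
= 13338.4408


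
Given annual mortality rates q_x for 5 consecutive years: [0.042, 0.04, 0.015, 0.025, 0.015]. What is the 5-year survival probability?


p_k = 1 - q_k for each year
Survival = product of (1 - q_k)
= 0.958 * 0.96 * 0.985 * 0.975 * 0.985
= 0.87


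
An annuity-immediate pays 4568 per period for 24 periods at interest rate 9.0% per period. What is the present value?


PV = PMT * (1 - (1+i)^(-n)) / i
= 4568 * (1 - (1+0.09)^(-24)) / 0.09
= 4568 * (1 - 0.126405) / 0.09
= 4568 * 9.706612
= 44339.8026


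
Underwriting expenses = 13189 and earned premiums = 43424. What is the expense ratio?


Expense ratio = expenses / premiums
= 13189 / 43424
= 0.3037


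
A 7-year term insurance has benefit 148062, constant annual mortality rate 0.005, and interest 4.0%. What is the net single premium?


NSP = benefit * sum_{k=0}^{n-1} k_p_x * q * v^(k+1)
With constant q=0.005, v=0.961538
Sum = 0.029587
NSP = 148062 * 0.029587
= 4380.7213


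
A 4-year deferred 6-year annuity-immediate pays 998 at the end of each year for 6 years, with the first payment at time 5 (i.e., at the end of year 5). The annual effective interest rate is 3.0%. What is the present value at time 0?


PV at time 4 of the 6-year annuity-immediate:
a_n = 998 * (1-(1+0.03)^(-6))/0.03 = 5406.3571
Discount back 4 years to time 0:
PV = 5406.3571 * (1+0.03)^(-4)
= 5406.3571 * 0.888487
= 4803.4782


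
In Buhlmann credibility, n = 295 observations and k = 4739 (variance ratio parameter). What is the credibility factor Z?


Z = n / (n + k)
= 295 / (295 + 4739)
= 295 / 5034
= 0.0586


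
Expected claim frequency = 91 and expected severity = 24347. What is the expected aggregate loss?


E[S] = E[N] * E[X]
= 91 * 24347
= 2.2156e+06


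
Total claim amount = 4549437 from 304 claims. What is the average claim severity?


severity = total / number
= 4549437 / 304
= 14965.2533


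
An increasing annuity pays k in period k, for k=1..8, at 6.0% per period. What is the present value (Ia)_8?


(Ia)_n = sum_{k=1}^{n} k * v^k, v = 1/(1+i)
v = 0.943396
Sum computed term by term:
(Ia)_8 = 26.0514


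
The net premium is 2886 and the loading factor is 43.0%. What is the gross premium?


Gross = net * (1 + loading)
= 2886 * (1 + 0.43)
= 2886 * 1.43
= 4126.98


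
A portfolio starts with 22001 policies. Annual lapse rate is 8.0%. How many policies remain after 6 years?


remaining = initial * (1 - lapse)^years
= 22001 * (1 - 0.08)^6
= 22001 * 0.606355
= 13340.4164


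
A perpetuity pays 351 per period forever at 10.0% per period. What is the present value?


PV = PMT / i
= 351 / 0.1
= 3510.0


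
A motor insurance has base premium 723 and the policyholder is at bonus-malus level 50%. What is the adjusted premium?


adjusted = base * BM_level / 100
= 723 * 50 / 100
= 723 * 0.5
= 361.5


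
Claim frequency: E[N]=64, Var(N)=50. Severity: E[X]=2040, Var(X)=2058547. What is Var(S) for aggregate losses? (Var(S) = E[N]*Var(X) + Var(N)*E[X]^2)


Var(S) = E[N]*Var(X) + Var(N)*E[X]^2
= 64*2058547 + 50*2040^2
= 131747008 + 208080000
= 3.3983e+08


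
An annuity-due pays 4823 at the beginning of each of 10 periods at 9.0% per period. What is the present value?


PV_due = PMT * (1-(1+i)^(-n))/i * (1+i)
PV_immediate = 30952.3631
PV_due = 30952.3631 * 1.09
= 33738.0758


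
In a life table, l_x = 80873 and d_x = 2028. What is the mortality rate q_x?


q_x = d_x / l_x
= 2028 / 80873
= 0.0251


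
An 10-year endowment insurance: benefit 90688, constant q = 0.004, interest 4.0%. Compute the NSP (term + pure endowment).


Term component = 2893.5832
Pure endowment = 10_p_x * v^10 * benefit = 0.960712 * 0.675564 * 90688 = 58858.5848
NSP = 61752.168


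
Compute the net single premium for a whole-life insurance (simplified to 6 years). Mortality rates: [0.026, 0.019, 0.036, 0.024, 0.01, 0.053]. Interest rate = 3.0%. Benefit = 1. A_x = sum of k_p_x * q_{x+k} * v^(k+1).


v = 0.970874
Year 0: k_p_x=1.0, q=0.026, term=0.025243
Year 1: k_p_x=0.974, q=0.019, term=0.017444
Year 2: k_p_x=0.955494, q=0.036, term=0.031479
Year 3: k_p_x=0.921096, q=0.024, term=0.019641
Year 4: k_p_x=0.89899, q=0.01, term=0.007755
Year 5: k_p_x=0.89, q=0.053, term=0.039504
A_x = 0.1411


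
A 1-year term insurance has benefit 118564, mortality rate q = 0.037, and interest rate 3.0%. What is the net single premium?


NSP = benefit * q * v
v = 1/(1+i) = 0.970874
NSP = 118564 * 0.037 * 0.970874
= 4259.0951


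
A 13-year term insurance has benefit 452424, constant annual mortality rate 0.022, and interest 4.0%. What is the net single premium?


NSP = benefit * sum_{k=0}^{n-1} k_p_x * q * v^(k+1)
With constant q=0.022, v=0.961538
Sum = 0.19525
NSP = 452424 * 0.19525
= 88335.698


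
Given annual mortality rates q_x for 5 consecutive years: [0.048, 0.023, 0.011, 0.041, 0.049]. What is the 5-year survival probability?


p_k = 1 - q_k for each year
Survival = product of (1 - q_k)
= 0.952 * 0.977 * 0.989 * 0.959 * 0.951
= 0.8389


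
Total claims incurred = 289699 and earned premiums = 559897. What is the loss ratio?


Loss ratio = claims / premiums
= 289699 / 559897
= 0.5174


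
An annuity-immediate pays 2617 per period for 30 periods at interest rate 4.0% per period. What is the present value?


PV = PMT * (1 - (1+i)^(-n)) / i
= 2617 * (1 - (1+0.04)^(-30)) / 0.04
= 2617 * (1 - 0.308319) / 0.04
= 2617 * 17.292033
= 45253.2511


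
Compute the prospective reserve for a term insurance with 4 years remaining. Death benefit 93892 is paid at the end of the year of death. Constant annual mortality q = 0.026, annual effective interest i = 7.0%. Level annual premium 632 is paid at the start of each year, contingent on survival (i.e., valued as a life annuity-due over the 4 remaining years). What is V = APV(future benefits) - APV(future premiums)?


v = 1/(1+i) = 0.934579
APV(future benefits) per unit = sum_{k=0}^{3} k_p_x * q * v^(k+1) = 0.08488
APV(future benefits) = 93892 * 0.08488 = 7969.5986
Life annuity-due factor ä_{x:4} = sum_{k=0}^{3} k_p_x * v^k = 3.493158
APV(future premiums) = 632 * 3.493158 = 2207.6762
V = 7969.5986 - 2207.6762
= 5761.9225


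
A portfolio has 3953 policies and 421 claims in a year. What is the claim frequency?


frequency = claims / policies
= 421 / 3953
= 0.1065


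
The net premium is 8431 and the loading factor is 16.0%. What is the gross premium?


Gross = net * (1 + loading)
= 8431 * (1 + 0.16)
= 8431 * 1.16
= 9779.96


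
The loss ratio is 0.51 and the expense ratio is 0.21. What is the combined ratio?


Combined ratio = loss ratio + expense ratio
= 0.51 + 0.21
= 0.72


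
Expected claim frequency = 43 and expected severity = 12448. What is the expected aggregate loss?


E[S] = E[N] * E[X]
= 43 * 12448
= 535264


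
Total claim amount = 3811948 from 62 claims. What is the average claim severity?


severity = total / number
= 3811948 / 62
= 61483.0323


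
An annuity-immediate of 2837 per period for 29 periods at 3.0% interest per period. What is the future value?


FV = PMT * ((1+i)^n - 1) / i
= 2837 * ((1.03)^29 - 1) / 0.03
= 2837 * (2.356566 - 1) / 0.03
= 128285.878


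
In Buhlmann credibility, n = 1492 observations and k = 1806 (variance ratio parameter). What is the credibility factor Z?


Z = n / (n + k)
= 1492 / (1492 + 1806)
= 1492 / 3298
= 0.4524


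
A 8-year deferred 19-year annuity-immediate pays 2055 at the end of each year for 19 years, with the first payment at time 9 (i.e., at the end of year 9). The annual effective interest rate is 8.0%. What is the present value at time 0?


PV at time 8 of the 19-year annuity-immediate:
a_n = 2055 * (1-(1+0.08)^(-19))/0.08 = 19735.3964
Discount back 8 years to time 0:
PV = 19735.3964 * (1+0.08)^(-8)
= 19735.3964 * 0.540269
= 10662.4206


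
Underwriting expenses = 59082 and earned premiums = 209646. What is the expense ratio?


Expense ratio = expenses / premiums
= 59082 / 209646
= 0.2818


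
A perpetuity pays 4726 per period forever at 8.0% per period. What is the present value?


PV = PMT / i
= 4726 / 0.08
= 59075.0


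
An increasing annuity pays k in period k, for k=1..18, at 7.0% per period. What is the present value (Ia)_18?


(Ia)_n = sum_{k=1}^{n} k * v^k, v = 1/(1+i)
v = 0.934579
Sum computed term by term:
(Ia)_18 = 77.681


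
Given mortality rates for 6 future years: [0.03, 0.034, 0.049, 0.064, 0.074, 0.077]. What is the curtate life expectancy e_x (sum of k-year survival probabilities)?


e_x = sum_{k=1}^{n} k_p_x
k_p_x values:
  1_p_x = 0.97
  2_p_x = 0.93702
  3_p_x = 0.891106
  4_p_x = 0.834075
  5_p_x = 0.772354
  6_p_x = 0.712882
e_x = 5.1174


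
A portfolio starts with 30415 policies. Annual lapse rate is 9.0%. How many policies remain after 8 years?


remaining = initial * (1 - lapse)^years
= 30415 * (1 - 0.09)^8
= 30415 * 0.470253
= 14302.7306


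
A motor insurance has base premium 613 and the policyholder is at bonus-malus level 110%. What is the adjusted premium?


adjusted = base * BM_level / 100
= 613 * 110 / 100
= 613 * 1.1
= 674.3


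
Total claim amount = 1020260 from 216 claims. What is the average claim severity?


severity = total / number
= 1020260 / 216
= 4723.4259


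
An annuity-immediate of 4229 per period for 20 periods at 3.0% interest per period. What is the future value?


FV = PMT * ((1+i)^n - 1) / i
= 4229 * ((1.03)^20 - 1) / 0.03
= 4229 * (1.806111 - 1) / 0.03
= 113634.8137


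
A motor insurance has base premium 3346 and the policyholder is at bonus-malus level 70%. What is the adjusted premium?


adjusted = base * BM_level / 100
= 3346 * 70 / 100
= 3346 * 0.7
= 2342.2


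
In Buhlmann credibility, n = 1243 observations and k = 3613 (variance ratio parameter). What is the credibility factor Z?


Z = n / (n + k)
= 1243 / (1243 + 3613)
= 1243 / 4856
= 0.256


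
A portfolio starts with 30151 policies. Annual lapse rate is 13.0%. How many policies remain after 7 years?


remaining = initial * (1 - lapse)^years
= 30151 * (1 - 0.13)^7
= 30151 * 0.377255
= 11374.6093


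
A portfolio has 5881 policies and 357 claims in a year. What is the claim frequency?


frequency = claims / policies
= 357 / 5881
= 0.0607


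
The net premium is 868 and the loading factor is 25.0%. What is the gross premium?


Gross = net * (1 + loading)
= 868 * (1 + 0.25)
= 868 * 1.25
= 1085.0


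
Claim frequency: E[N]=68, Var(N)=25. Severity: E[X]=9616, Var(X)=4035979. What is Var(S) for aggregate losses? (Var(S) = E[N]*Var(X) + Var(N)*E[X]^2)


Var(S) = E[N]*Var(X) + Var(N)*E[X]^2
= 68*4035979 + 25*9616^2
= 274446572 + 2311686400
= 2.5861e+09


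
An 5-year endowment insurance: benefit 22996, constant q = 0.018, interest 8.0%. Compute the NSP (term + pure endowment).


Term component = 1598.7062
Pure endowment = 5_p_x * v^5 * benefit = 0.913182 * 0.680583 * 22996 = 14291.9327
NSP = 15890.6389


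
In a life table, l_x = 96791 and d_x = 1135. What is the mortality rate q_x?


q_x = d_x / l_x
= 1135 / 96791
= 0.0117


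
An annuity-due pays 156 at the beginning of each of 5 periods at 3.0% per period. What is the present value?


PV_due = PMT * (1-(1+i)^(-n))/i * (1+i)
PV_immediate = 714.4343
PV_due = 714.4343 * 1.03
= 735.8674


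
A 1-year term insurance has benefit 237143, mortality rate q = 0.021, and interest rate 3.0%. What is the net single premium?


NSP = benefit * q * v
v = 1/(1+i) = 0.970874
NSP = 237143 * 0.021 * 0.970874
= 4834.9544


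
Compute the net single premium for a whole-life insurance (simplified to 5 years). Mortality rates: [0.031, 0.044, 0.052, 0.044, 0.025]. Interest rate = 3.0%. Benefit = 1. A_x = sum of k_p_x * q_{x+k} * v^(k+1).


v = 0.970874
Year 0: k_p_x=1.0, q=0.031, term=0.030097
Year 1: k_p_x=0.969, q=0.044, term=0.040189
Year 2: k_p_x=0.926364, q=0.052, term=0.044083
Year 3: k_p_x=0.878193, q=0.044, term=0.034332
Year 4: k_p_x=0.839553, q=0.025, term=0.018105
A_x = 0.1668


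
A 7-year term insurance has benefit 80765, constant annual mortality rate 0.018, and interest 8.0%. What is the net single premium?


NSP = benefit * sum_{k=0}^{n-1} k_p_x * q * v^(k+1)
With constant q=0.018, v=0.925926
Sum = 0.089298
NSP = 80765 * 0.089298
= 7212.1279


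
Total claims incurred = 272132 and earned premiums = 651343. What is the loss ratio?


Loss ratio = claims / premiums
= 272132 / 651343
= 0.4178


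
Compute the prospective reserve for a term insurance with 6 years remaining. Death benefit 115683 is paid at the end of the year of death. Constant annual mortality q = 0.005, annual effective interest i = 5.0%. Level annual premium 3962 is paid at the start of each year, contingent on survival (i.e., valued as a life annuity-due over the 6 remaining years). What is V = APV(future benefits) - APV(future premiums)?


v = 1/(1+i) = 0.952381
APV(future benefits) per unit = sum_{k=0}^{5} k_p_x * q * v^(k+1) = 0.025081
APV(future benefits) = 115683 * 0.025081 = 2901.4673
Life annuity-due factor ä_{x:6} = sum_{k=0}^{5} k_p_x * v^k = 5.26705
APV(future premiums) = 3962 * 5.26705 = 20868.0519
V = 2901.4673 - 20868.0519
= -17966.5846


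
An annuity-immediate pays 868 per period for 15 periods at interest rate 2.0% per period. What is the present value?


PV = PMT * (1 - (1+i)^(-n)) / i
= 868 * (1 - (1+0.02)^(-15)) / 0.02
= 868 * (1 - 0.743015) / 0.02
= 868 * 12.849264
= 11153.1607


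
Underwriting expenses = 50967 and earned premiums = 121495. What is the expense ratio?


Expense ratio = expenses / premiums
= 50967 / 121495
= 0.4195


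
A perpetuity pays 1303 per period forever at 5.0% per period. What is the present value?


PV = PMT / i
= 1303 / 0.05
= 26060.0


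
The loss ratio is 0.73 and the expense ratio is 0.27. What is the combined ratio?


Combined ratio = loss ratio + expense ratio
= 0.73 + 0.27
= 1.0


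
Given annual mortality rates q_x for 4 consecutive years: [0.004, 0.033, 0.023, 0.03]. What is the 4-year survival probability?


p_k = 1 - q_k for each year
Survival = product of (1 - q_k)
= 0.996 * 0.967 * 0.977 * 0.97
= 0.9128


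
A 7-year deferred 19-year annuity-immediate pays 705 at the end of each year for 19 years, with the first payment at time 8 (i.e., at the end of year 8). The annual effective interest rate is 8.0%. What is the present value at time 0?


PV at time 7 of the 19-year annuity-immediate:
a_n = 705 * (1-(1+0.08)^(-19))/0.08 = 6770.5374
Discount back 7 years to time 0:
PV = 6770.5374 * (1+0.08)^(-7)
= 6770.5374 * 0.58349
= 3950.5436


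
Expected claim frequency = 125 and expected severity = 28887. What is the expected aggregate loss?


E[S] = E[N] * E[X]
= 125 * 28887
= 3.6109e+06


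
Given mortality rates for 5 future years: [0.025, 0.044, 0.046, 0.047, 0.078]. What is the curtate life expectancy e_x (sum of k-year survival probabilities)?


e_x = sum_{k=1}^{n} k_p_x
k_p_x values:
  1_p_x = 0.975
  2_p_x = 0.9321
  3_p_x = 0.889223
  4_p_x = 0.84743
  5_p_x = 0.78133
e_x = 4.4251


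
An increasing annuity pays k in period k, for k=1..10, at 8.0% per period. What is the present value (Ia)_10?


(Ia)_n = sum_{k=1}^{n} k * v^k, v = 1/(1+i)
v = 0.925926
Sum computed term by term:
(Ia)_10 = 32.6869


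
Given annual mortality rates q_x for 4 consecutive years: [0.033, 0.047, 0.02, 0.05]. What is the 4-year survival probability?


p_k = 1 - q_k for each year
Survival = product of (1 - q_k)
= 0.967 * 0.953 * 0.98 * 0.95
= 0.858


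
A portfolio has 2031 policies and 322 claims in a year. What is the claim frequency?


frequency = claims / policies
= 322 / 2031
= 0.1585


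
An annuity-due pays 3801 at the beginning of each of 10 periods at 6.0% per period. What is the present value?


PV_due = PMT * (1-(1+i)^(-n))/i * (1+i)
PV_immediate = 27975.6909
PV_due = 27975.6909 * 1.06
= 29654.2323


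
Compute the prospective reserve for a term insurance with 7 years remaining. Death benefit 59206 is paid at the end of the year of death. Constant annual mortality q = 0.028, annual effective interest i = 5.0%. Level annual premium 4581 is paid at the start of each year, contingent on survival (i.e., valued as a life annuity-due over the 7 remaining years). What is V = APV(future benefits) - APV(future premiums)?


v = 1/(1+i) = 0.952381
APV(future benefits) per unit = sum_{k=0}^{6} k_p_x * q * v^(k+1) = 0.149851
APV(future benefits) = 59206 * 0.149851 = 8872.0885
Life annuity-due factor ä_{x:7} = sum_{k=0}^{6} k_p_x * v^k = 5.619419
APV(future premiums) = 4581 * 5.619419 = 25742.5581
V = 8872.0885 - 25742.5581
= -16870.4697


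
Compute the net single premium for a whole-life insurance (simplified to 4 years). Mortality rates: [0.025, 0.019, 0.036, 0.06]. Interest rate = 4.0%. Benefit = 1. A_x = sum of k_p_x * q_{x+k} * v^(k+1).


v = 0.961538
Year 0: k_p_x=1.0, q=0.025, term=0.024038
Year 1: k_p_x=0.975, q=0.019, term=0.017127
Year 2: k_p_x=0.956475, q=0.036, term=0.030611
Year 3: k_p_x=0.922042, q=0.06, term=0.04729
A_x = 0.1191


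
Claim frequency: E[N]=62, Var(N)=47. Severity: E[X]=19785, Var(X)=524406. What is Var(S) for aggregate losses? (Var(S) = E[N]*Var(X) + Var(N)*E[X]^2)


Var(S) = E[N]*Var(X) + Var(N)*E[X]^2
= 62*524406 + 47*19785^2
= 32513172 + 18397972575
= 1.8430e+10


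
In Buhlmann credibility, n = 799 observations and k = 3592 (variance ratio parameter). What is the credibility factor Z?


Z = n / (n + k)
= 799 / (799 + 3592)
= 799 / 4391
= 0.182


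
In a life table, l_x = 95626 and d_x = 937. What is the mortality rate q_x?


q_x = d_x / l_x
= 937 / 95626
= 0.0098


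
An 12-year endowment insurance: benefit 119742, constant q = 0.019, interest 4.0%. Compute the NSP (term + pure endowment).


Term component = 19428.2896
Pure endowment = 12_p_x * v^12 * benefit = 0.79438 * 0.624597 * 119742 = 59412.0482
NSP = 78840.3378


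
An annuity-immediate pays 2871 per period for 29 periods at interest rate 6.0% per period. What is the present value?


PV = PMT * (1 - (1+i)^(-n)) / i
= 2871 * (1 - (1+0.06)^(-29)) / 0.06
= 2871 * (1 - 0.184557) / 0.06
= 2871 * 13.590721
= 39018.9601


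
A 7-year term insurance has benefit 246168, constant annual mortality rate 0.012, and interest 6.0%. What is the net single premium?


NSP = benefit * sum_{k=0}^{n-1} k_p_x * q * v^(k+1)
With constant q=0.012, v=0.943396
Sum = 0.064806
NSP = 246168 * 0.064806
= 15953.1755


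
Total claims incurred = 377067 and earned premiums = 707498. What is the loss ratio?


Loss ratio = claims / premiums
= 377067 / 707498
= 0.533


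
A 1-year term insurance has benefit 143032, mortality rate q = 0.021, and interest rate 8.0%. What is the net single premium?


NSP = benefit * q * v
v = 1/(1+i) = 0.925926
NSP = 143032 * 0.021 * 0.925926
= 2781.1778


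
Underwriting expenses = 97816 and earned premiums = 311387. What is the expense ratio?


Expense ratio = expenses / premiums
= 97816 / 311387
= 0.3141


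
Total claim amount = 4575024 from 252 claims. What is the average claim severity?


severity = total / number
= 4575024 / 252
= 18154.8571


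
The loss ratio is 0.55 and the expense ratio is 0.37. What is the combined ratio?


Combined ratio = loss ratio + expense ratio
= 0.55 + 0.37
= 0.92


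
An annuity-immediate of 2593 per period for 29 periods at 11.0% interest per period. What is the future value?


FV = PMT * ((1+i)^n - 1) / i
= 2593 * ((1.11)^29 - 1) / 0.11
= 2593 * (20.623691 - 1) / 0.11
= 462583.9067


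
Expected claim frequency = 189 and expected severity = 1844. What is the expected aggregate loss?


E[S] = E[N] * E[X]
= 189 * 1844
= 348516


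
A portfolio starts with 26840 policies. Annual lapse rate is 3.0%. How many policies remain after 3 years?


remaining = initial * (1 - lapse)^years
= 26840 * (1 - 0.03)^3
= 26840 * 0.912673
= 24496.1433


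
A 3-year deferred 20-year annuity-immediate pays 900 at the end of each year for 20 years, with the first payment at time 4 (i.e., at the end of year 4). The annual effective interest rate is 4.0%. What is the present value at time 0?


PV at time 3 of the 20-year annuity-immediate:
a_n = 900 * (1-(1+0.04)^(-20))/0.04 = 12231.2937
Discount back 3 years to time 0:
PV = 12231.2937 * (1+0.04)^(-3)
= 12231.2937 * 0.888996
= 10873.5756


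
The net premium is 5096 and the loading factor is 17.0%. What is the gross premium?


Gross = net * (1 + loading)
= 5096 * (1 + 0.17)
= 5096 * 1.17
= 5962.32


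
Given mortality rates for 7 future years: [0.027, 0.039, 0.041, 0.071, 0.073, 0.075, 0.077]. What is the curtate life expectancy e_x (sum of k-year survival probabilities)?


e_x = sum_{k=1}^{n} k_p_x
k_p_x values:
  1_p_x = 0.973
  2_p_x = 0.935053
  3_p_x = 0.896716
  4_p_x = 0.833049
  5_p_x = 0.772236
  6_p_x = 0.714319
  7_p_x = 0.659316
e_x = 5.7837


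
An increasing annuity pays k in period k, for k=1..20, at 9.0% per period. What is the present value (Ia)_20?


(Ia)_n = sum_{k=1}^{n} k * v^k, v = 1/(1+i)
v = 0.917431
Sum computed term by term:
(Ia)_20 = 70.9055


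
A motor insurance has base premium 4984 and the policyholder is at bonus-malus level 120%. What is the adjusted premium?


adjusted = base * BM_level / 100
= 4984 * 120 / 100
= 4984 * 1.2
= 5980.8


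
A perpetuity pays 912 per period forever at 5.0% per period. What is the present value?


PV = PMT / i
= 912 / 0.05
= 18240.0


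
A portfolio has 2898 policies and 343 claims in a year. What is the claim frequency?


frequency = claims / policies
= 343 / 2898
= 0.1184


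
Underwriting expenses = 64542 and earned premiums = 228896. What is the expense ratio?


Expense ratio = expenses / premiums
= 64542 / 228896
= 0.282


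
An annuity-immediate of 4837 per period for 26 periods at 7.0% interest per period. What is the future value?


FV = PMT * ((1+i)^n - 1) / i
= 4837 * ((1.07)^26 - 1) / 0.07
= 4837 * (5.807353 - 1) / 0.07
= 332188.0871


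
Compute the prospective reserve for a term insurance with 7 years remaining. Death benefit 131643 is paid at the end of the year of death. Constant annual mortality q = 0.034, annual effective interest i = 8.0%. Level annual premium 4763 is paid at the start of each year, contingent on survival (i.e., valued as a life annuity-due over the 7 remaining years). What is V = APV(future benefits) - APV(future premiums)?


v = 1/(1+i) = 0.925926
APV(future benefits) per unit = sum_{k=0}^{6} k_p_x * q * v^(k+1) = 0.161647
APV(future benefits) = 131643 * 0.161647 = 21279.6393
Life annuity-due factor ä_{x:7} = sum_{k=0}^{6} k_p_x * v^k = 5.134656
APV(future premiums) = 4763 * 5.134656 = 24456.3652
V = 21279.6393 - 24456.3652
= -3176.7259


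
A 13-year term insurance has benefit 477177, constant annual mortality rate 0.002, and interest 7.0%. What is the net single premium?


NSP = benefit * sum_{k=0}^{n-1} k_p_x * q * v^(k+1)
With constant q=0.002, v=0.934579
Sum = 0.016547
NSP = 477177 * 0.016547
= 7895.9022


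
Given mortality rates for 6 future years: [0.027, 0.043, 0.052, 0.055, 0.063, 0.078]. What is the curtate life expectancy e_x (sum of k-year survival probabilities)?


e_x = sum_{k=1}^{n} k_p_x
k_p_x values:
  1_p_x = 0.973
  2_p_x = 0.931161
  3_p_x = 0.882741
  4_p_x = 0.83419
  5_p_x = 0.781636
  6_p_x = 0.720668
e_x = 5.1234


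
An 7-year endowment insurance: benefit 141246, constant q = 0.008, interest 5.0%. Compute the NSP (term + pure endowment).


Term component = 6393.5597
Pure endowment = 7_p_x * v^7 * benefit = 0.945326 * 0.710681 * 141246 = 94892.6924
NSP = 101286.2521


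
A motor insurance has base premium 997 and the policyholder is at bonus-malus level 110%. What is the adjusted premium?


adjusted = base * BM_level / 100
= 997 * 110 / 100
= 997 * 1.1
= 1096.7


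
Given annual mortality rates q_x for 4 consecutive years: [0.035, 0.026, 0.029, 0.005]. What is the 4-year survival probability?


p_k = 1 - q_k for each year
Survival = product of (1 - q_k)
= 0.965 * 0.974 * 0.971 * 0.995
= 0.9081


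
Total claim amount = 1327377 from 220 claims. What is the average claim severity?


severity = total / number
= 1327377 / 220
= 6033.5318
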